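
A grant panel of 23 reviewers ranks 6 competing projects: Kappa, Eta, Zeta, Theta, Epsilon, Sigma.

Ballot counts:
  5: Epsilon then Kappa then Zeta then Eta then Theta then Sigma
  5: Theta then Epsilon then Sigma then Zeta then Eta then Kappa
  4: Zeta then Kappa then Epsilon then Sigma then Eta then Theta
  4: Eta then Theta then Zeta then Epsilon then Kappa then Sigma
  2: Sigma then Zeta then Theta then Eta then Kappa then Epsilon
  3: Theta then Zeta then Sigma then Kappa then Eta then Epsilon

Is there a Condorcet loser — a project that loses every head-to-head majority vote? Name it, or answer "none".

Head-to-head results (23 reviewers):
Kappa vs Eta: 5+4+3 = 12 for Kappa, 11 for Eta — Kappa by 12–11.
Kappa–Zeta: Zeta 18–5.
Kappa vs Theta: 9 to 14, Theta.
Kappa vs Epsilon: Epsilon wins 14–9.
Kappa vs Sigma: Kappa wins 13–10.
Eta–Zeta: Zeta 19–4.
Eta vs Theta: Eta is ranked higher on 5+4+4 = 13 ballots, Theta on 10. Eta wins 13–10.
Eta vs Epsilon: Eta preferred on 4+2+3 = 9 ballots; Epsilon wins 14–9.
Eta vs Sigma: 5+4 = 9 for Eta, 14 for Sigma — Sigma by 14–9.
Zeta vs Theta: Theta, 12–11.
Zeta vs Epsilon: Zeta is ranked higher on 4+4+2+3 = 13 ballots, Epsilon on 10. Zeta wins 13–10.
Zeta vs Sigma: 5+4+4+3 = 16 for Zeta, 7 for Sigma — Zeta by 16–7.
Theta–Epsilon: Theta 14–9.
Theta vs Sigma: 17 to 6, Theta.
Epsilon vs Sigma: Epsilon preferred on 5+5+4+4 = 18 ballots; Epsilon wins 18–5.
Each project has at least one pairwise win (Kappa beats Eta; Eta beats Theta; Zeta beats Kappa; Theta beats Kappa; Epsilon beats Kappa; Sigma beats Eta) — no Condorcet loser.

none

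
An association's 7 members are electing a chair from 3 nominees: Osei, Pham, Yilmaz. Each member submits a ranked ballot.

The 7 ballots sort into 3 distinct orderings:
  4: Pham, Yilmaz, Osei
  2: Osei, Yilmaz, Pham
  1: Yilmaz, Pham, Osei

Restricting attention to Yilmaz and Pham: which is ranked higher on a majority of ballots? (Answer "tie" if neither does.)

Ballots ranking Yilmaz above Pham: 2 + 1 = 3.
Ballots ranking Pham above Yilmaz: 7 − 3 = 4.
Pham wins the head-to-head 4–3.

Pham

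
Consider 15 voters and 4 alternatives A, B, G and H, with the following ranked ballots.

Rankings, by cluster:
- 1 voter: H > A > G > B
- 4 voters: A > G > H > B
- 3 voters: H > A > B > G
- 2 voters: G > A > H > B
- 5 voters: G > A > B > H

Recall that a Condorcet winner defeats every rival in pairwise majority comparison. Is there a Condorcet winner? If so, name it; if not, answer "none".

Check each pair by majority over 15 ballots:
A–B: A 15–0.
A–G: A 8–7.
A vs H: A wins 11–4.
B vs G: G, 12–3.
B–H: H 10–5.
G vs H: G, 11–4.
A defeats every rival head-to-head and is the Condorcet winner.

A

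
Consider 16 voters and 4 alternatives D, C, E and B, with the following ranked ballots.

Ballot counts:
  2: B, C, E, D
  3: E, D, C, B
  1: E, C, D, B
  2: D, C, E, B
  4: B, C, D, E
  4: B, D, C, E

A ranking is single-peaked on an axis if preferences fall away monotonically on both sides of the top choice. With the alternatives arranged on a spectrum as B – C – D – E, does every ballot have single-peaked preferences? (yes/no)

Axis positions: B=1, C=2, D=3, E=4.
Type 1: ranking walks positions 1-2-4-3; E is ranked above D even though D lies between E and the peak B on the axis — preferences dip and rise again. Not single-peaked.
Type 2 (peak E at position 4): ranking walks positions 4-3-2-1, expanding outward from the peak — single-peaked.
Type 3: ranking walks positions 4-2-3-1; C is ranked above D even though D lies between C and the peak E on the axis — preferences dip and rise again. Not single-peaked.
Type 4 (peak D at position 3): ranking walks positions 3-2-4-1, expanding outward from the peak — single-peaked.
Type 5 (peak B at position 1): ranking walks positions 1-2-3-4, expanding outward from the peak — single-peaked.
Type 6: ranking walks positions 1-3-2-4; D is ranked above C even though C lies between D and the peak B on the axis — preferences dip and rise again. Not single-peaked.
Type 1 violates single-peakedness, so the profile is not single-peaked on this axis.

no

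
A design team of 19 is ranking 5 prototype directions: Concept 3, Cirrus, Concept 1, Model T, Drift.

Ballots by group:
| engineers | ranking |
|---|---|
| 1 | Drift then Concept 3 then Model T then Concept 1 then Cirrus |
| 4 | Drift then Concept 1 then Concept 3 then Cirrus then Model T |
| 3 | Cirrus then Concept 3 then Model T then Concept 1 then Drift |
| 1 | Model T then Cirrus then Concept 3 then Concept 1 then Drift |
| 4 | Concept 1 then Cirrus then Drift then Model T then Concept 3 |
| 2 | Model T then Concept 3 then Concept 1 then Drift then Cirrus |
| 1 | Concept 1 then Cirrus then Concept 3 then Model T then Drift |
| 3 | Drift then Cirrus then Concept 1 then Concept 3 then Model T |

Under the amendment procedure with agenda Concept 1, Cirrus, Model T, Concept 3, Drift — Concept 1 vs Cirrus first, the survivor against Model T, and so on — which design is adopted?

Concept 1

Round 1: Concept 1 vs Cirrus — 12–7, Concept 1 advances.
Round 2: Concept 1 vs Model T — 12–7, Concept 1 advances.
Round 3: Concept 1 vs Concept 3 — 12–7, Concept 1 advances.
Round 4: Concept 1 vs Drift — 11–8, Concept 1 advances.
The agenda winner is Concept 1.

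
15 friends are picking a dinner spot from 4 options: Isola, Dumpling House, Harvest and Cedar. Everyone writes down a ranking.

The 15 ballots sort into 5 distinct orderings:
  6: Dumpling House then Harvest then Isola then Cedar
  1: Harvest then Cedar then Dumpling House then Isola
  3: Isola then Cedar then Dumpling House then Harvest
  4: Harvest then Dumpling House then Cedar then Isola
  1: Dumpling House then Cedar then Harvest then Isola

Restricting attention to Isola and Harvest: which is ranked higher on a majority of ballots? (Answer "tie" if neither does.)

Harvest

Ballots ranking Isola above Harvest: 3.
Ballots ranking Harvest above Isola: 15 − 3 = 12.
Harvest wins the head-to-head 12–3.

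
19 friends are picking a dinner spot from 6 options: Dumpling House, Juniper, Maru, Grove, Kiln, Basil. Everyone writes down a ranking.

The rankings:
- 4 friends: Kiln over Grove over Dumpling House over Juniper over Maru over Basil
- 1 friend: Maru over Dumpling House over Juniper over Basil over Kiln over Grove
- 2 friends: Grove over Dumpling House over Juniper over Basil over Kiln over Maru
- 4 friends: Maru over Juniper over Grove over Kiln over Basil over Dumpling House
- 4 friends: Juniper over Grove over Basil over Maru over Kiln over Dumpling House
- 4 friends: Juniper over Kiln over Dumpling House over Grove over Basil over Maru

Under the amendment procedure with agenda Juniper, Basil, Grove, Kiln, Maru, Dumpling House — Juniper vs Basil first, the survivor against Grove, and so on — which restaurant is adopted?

Round 1: Juniper vs Basil — 19–0, Juniper advances.
Round 2: Juniper vs Grove — 13–6, Juniper advances.
Round 3: Juniper vs Kiln — 15–4, Juniper advances.
Round 4: Juniper vs Maru — 14–5, Juniper advances.
Round 5: Juniper vs Dumpling House — 12–7, Juniper advances.
The agenda winner is Juniper.

Juniper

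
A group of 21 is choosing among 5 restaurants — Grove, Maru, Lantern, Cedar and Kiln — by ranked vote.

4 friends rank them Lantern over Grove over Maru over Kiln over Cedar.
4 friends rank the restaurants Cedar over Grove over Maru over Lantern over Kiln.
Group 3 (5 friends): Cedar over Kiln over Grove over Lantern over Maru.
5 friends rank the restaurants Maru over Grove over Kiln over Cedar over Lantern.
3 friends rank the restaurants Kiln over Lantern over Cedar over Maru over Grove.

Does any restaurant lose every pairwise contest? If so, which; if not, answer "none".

none

Pairwise majorities:
Grove vs Maru: Grove is ranked higher on 4+4+5 = 13 ballots, Maru on 8. Grove wins 13–8.
Grove vs Lantern: 4+5+5 = 14 for Grove, 7 for Lantern — Grove by 14–7.
Grove vs Cedar: Cedar, 12–9.
Grove–Kiln: Grove 13–8.
Maru vs Lantern: 9 to 12, Lantern.
Maru vs Cedar: 4+5 = 9 for Maru, 12 for Cedar — Cedar by 12–9.
Maru vs Kiln: Maru preferred on 4+4+5 = 13 ballots; Maru wins 13–8.
Lantern vs Cedar: Cedar wins 14–7.
Lantern vs Kiln: Lantern preferred on 4+4 = 8 ballots; Kiln wins 13–8.
Cedar vs Kiln: 9 to 12, Kiln.
Every restaurant wins at least one matchup (Grove beats Maru; Maru beats Kiln; Lantern beats Maru; Cedar beats Grove; Kiln beats Lantern), so there is no Condorcet loser.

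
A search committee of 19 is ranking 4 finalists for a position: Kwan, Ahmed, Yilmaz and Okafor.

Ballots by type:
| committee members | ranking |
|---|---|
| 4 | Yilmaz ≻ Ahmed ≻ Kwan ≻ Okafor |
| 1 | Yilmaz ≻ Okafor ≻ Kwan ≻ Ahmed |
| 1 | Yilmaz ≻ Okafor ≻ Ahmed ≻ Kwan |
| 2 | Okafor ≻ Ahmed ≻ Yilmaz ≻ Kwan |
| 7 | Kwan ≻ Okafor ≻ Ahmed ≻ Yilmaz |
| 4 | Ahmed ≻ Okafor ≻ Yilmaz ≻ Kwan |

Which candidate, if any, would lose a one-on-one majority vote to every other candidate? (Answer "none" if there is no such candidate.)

Head-to-head results (19 committee members):
Kwan vs Ahmed: Ahmed, 11–8.
Kwan vs Yilmaz: 7 to 12, Yilmaz.
Kwan vs Okafor: Kwan preferred on 4+7 = 11 ballots; Kwan wins 11–8.
Ahmed vs Yilmaz: Ahmed wins 13–6.
Ahmed vs Okafor: Ahmed is ranked higher on 4+4 = 8 ballots, Okafor on 11. Okafor wins 11–8.
Yilmaz vs Okafor: 6 to 13, Okafor.
Each candidate has at least one pairwise win (Kwan beats Okafor; Ahmed beats Kwan; Yilmaz beats Kwan; Okafor beats Ahmed) — no Condorcet loser.

none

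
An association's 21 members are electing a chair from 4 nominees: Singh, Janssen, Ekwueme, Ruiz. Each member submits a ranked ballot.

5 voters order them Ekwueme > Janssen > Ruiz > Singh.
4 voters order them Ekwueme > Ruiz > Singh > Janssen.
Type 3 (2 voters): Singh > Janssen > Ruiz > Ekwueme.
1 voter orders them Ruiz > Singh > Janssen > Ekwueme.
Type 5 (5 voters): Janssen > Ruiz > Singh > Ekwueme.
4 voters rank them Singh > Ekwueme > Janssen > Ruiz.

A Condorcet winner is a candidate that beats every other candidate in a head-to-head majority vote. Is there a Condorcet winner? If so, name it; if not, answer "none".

Check each pair by majority over 21 ballots:
Singh vs Janssen: Singh is ranked higher on 4+2+1+4 = 11 ballots, Janssen on 10. Singh wins 11–10.
Singh vs Ekwueme: 12 to 9, Singh.
Singh vs Ruiz: 6 to 15, Ruiz.
Janssen vs Ekwueme: 8 to 13, Ekwueme.
Janssen vs Ruiz: 5+2+5+4 = 16 for Janssen, 5 for Ruiz — Janssen by 16–5.
Ekwueme vs Ruiz: 13 to 8, Ekwueme.
Each candidate drops at least one matchup (Singh loses to Ruiz; Janssen loses to Singh; Ekwueme loses to Singh; Ruiz loses to Janssen); the cycle Singh beats Janssen beats Ruiz beats Singh rules out a Condorcet winner.

none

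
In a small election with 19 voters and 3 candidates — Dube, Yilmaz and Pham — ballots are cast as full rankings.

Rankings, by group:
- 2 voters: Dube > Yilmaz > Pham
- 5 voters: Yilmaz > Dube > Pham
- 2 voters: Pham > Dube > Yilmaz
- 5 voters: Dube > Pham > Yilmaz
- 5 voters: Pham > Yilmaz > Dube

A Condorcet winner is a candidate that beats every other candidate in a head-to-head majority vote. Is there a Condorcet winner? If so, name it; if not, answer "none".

none

Check each pair by majority over 19 ballots:
Dube vs Yilmaz: Yilmaz, 10–9.
Dube–Pham: Dube 12–7.
Yilmaz vs Pham: Yilmaz preferred on 2+5 = 7 ballots; Pham wins 12–7.
Each candidate drops at least one matchup (Dube loses to Yilmaz; Yilmaz loses to Pham; Pham loses to Dube); the cycle Dube beats Pham beats Yilmaz beats Dube rules out a Condorcet winner.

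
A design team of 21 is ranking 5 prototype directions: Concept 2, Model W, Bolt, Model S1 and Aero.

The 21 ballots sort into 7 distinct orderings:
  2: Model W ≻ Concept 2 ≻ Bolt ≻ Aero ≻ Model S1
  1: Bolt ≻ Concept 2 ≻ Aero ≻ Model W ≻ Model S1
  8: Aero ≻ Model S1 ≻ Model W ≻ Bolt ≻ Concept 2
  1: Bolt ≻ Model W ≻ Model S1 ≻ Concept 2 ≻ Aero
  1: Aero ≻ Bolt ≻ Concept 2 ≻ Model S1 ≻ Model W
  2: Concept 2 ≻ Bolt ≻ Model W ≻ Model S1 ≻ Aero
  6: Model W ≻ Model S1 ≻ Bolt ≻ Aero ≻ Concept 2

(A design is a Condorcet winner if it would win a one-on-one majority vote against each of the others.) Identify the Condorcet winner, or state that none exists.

Model W

Check each pair by majority over 21 ballots:
Concept 2 vs Model W: Model W, 17–4.
Concept 2 vs Bolt: Bolt, 17–4.
Concept 2 vs Model S1: Model S1 wins 15–6.
Concept 2 vs Aero: Aero, 15–6.
Model W vs Bolt: Model W wins 16–5.
Model W–Model S1: Model W 12–9.
Model W vs Aero: Model W, 11–10.
Bolt–Model S1: Model S1 14–7.
Bolt–Aero: Bolt 12–9.
Model S1 vs Aero: Aero wins 12–9.
Only Model W has no losses; Model W is the Condorcet winner.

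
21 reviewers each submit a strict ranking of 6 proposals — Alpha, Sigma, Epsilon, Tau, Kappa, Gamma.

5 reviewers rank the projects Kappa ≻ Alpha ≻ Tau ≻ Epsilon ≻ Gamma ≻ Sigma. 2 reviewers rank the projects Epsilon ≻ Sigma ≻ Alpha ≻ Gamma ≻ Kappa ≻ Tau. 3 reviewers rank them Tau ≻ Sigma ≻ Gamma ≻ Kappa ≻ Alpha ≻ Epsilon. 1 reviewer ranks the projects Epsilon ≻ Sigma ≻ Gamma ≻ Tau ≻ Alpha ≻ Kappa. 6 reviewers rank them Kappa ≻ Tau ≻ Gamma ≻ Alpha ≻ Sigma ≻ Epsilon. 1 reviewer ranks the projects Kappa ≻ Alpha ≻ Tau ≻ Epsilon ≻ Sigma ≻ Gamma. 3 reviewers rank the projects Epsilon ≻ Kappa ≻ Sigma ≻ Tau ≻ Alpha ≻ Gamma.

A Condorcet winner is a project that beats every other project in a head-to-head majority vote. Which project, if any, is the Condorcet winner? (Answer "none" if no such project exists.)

Head-to-head results (21 reviewers):
Alpha–Sigma: Alpha 12–9.
Alpha vs Epsilon: Alpha, 15–6.
Alpha vs Tau: Tau, 13–8.
Alpha vs Kappa: Kappa, 18–3.
Alpha–Gamma: Alpha 11–10.
Sigma–Epsilon: Epsilon 12–9.
Sigma vs Tau: Tau, 15–6.
Sigma vs Kappa: Kappa wins 15–6.
Sigma vs Gamma: Gamma, 11–10.
Epsilon vs Tau: Tau wins 15–6.
Epsilon vs Kappa: Kappa wins 15–6.
Epsilon vs Gamma: Epsilon wins 12–9.
Tau vs Kappa: Kappa wins 17–4.
Tau vs Gamma: Tau wins 18–3.
Kappa vs Gamma: Kappa wins 15–6.
Only Kappa has no losses; Kappa is the Condorcet winner.

Kappa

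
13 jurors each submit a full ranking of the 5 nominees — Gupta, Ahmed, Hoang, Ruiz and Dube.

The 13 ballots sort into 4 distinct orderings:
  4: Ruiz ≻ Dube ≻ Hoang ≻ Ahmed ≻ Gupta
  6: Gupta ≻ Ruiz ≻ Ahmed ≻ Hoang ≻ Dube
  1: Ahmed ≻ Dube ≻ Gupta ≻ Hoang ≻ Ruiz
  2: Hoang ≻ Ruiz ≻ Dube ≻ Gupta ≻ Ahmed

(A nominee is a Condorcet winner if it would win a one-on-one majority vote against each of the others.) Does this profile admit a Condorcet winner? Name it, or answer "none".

Head-to-head results (13 jurors):
Gupta–Ahmed: Gupta 8–5.
Gupta–Hoang: Gupta 7–6.
Gupta vs Ruiz: Gupta is ranked higher on 6+1 = 7 ballots, Ruiz on 6. Gupta wins 7–6.
Gupta vs Dube: 6 for Gupta, 7 for Dube — Dube by 7–6.
Ahmed vs Hoang: Ahmed, 7–6.
Ahmed vs Ruiz: 1 to 12, Ruiz.
Ahmed vs Dube: Ahmed preferred on 6+1 = 7 ballots; Ahmed wins 7–6.
Hoang vs Ruiz: 1+2 = 3 for Hoang, 10 for Ruiz — Ruiz by 10–3.
Hoang vs Dube: 6+2 = 8 for Hoang, 5 for Dube — Hoang by 8–5.
Ruiz vs Dube: Ruiz wins 12–1.
Every nominee loses at least once (Gupta loses to Dube; Ahmed loses to Gupta; Hoang loses to Gupta; Ruiz loses to Gupta; Dube loses to Ahmed). The majority relation contains the cycle Gupta > Ahmed > Dube > Gupta, so there is no Condorcet winner.

none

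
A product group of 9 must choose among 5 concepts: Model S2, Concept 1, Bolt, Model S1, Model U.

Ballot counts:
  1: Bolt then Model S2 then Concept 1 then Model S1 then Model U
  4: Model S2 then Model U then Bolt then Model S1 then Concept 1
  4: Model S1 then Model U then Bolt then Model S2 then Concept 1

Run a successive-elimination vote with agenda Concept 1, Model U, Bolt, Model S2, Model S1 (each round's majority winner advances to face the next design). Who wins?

Model S2

Round 1: Concept 1 vs Model U — 1–8, Model U advances.
Round 2: Model U vs Bolt — 8–1, Model U advances.
Round 3: Model U vs Model S2 — 4–5, Model S2 advances.
Round 4: Model S2 vs Model S1 — 5–4, Model S2 advances.
Model S2 survives the agenda.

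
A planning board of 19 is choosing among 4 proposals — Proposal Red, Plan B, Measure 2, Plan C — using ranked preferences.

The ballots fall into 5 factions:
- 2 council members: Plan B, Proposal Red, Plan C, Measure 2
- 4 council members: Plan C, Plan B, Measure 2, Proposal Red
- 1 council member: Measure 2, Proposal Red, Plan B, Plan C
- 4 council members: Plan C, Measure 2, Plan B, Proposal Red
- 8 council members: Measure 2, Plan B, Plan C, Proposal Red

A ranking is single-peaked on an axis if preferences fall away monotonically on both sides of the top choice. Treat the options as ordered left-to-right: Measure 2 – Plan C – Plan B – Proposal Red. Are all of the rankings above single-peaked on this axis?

no

Axis positions: Measure 2=1, Plan C=2, Plan B=3, Proposal Red=4.
Faction 1 (peak Plan B at position 3): ranking walks positions 3-4-2-1, expanding outward from the peak — single-peaked.
Faction 2 (peak Plan C at position 2): ranking walks positions 2-3-1-4, expanding outward from the peak — single-peaked.
Faction 3: ranking walks positions 1-4-3-2; Proposal Red is ranked above Plan C even though Plan C lies between Proposal Red and the peak Measure 2 on the axis — preferences dip and rise again. Not single-peaked.
Faction 4 (peak Plan C at position 2): ranking walks positions 2-1-3-4, expanding outward from the peak — single-peaked.
Faction 5: ranking walks positions 1-3-2-4; Plan B is ranked above Plan C even though Plan C lies between Plan B and the peak Measure 2 on the axis — preferences dip and rise again. Not single-peaked.
Faction 3 violates single-peakedness, so the profile is not single-peaked on this axis.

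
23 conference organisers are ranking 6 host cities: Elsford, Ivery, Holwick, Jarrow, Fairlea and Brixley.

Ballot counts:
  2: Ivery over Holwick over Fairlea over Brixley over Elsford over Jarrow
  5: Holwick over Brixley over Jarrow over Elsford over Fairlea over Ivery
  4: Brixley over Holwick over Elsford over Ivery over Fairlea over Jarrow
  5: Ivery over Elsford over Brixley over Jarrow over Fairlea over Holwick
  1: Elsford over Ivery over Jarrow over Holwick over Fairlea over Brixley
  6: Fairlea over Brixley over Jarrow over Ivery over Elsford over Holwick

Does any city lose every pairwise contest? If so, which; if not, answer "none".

none

Head-to-head results (23 organisers):
Elsford vs Ivery: 5+4+1 = 10 for Elsford, 13 for Ivery — Ivery by 13–10.
Elsford vs Holwick: Elsford, 12–11.
Elsford vs Jarrow: Elsford, 12–11.
Elsford vs Fairlea: Elsford is ranked higher on 5+4+5+1 = 15 ballots, Fairlea on 8. Elsford wins 15–8.
Elsford vs Brixley: Brixley, 17–6.
Ivery vs Holwick: Ivery is ranked higher on 2+5+1+6 = 14 ballots, Holwick on 9. Ivery wins 14–9.
Ivery vs Jarrow: Ivery is ranked higher on 2+4+5+1 = 12 ballots, Jarrow on 11. Ivery wins 12–11.
Ivery vs Fairlea: Ivery wins 12–11.
Ivery vs Brixley: Brixley, 15–8.
Holwick vs Jarrow: Jarrow, 12–11.
Holwick vs Fairlea: 2+5+4+1 = 12 for Holwick, 11 for Fairlea — Holwick by 12–11.
Holwick vs Brixley: Brixley, 15–8.
Jarrow–Fairlea: Fairlea 12–11.
Jarrow vs Brixley: Brixley, 22–1.
Fairlea vs Brixley: 9 to 14, Brixley.
Every city wins at least one matchup (Elsford beats Holwick; Ivery beats Elsford; Holwick beats Fairlea; Jarrow beats Holwick; Fairlea beats Jarrow; Brixley beats Elsford), so there is no Condorcet loser.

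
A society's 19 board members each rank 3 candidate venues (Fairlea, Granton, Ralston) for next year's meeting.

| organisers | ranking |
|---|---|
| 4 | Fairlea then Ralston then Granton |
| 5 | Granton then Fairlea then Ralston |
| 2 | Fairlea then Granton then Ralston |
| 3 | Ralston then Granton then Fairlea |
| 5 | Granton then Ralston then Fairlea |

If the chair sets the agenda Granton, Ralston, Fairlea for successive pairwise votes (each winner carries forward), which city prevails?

Granton

Round 1: Granton vs Ralston — 12–7, Granton advances.
Round 2: Granton vs Fairlea — 13–6, Granton advances.
The agenda winner is Granton.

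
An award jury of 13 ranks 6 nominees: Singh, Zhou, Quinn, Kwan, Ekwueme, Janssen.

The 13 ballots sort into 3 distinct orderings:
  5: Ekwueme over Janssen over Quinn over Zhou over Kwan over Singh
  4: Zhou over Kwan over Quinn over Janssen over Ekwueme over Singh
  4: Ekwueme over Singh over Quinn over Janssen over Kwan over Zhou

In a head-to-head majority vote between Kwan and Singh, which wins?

Ballots ranking Kwan above Singh: 5 + 4 = 9.
Ballots ranking Singh above Kwan: 13 − 9 = 4.
Kwan wins the head-to-head 9–4.

Kwan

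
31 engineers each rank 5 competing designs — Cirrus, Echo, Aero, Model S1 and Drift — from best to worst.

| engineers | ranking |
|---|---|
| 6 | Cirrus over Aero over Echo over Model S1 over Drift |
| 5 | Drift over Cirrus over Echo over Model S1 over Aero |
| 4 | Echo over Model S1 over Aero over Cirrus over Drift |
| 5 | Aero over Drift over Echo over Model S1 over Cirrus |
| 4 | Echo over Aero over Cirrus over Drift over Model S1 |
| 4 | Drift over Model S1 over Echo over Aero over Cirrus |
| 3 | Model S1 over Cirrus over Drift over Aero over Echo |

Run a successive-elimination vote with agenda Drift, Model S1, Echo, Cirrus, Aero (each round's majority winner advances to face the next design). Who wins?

Aero

Round 1: Drift vs Model S1 — 18–13, Drift advances.
Round 2: Drift vs Echo — 17–14, Drift advances.
Round 3: Drift vs Cirrus — 14–17, Cirrus advances.
Round 4: Cirrus vs Aero — 14–17, Aero advances.
The agenda winner is Aero.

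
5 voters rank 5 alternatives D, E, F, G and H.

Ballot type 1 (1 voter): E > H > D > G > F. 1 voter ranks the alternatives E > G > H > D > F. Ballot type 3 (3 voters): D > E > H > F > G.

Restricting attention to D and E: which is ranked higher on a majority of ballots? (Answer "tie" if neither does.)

Ballots ranking D above E: 3.
Ballots ranking E above D: 5 − 3 = 2.
D wins the head-to-head 3–2.

D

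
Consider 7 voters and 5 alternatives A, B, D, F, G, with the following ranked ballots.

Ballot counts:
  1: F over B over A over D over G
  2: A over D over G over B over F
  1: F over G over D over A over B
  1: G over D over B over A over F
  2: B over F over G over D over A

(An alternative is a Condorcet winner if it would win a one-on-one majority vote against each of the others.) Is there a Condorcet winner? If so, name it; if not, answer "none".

Head-to-head results (7 voters):
A vs B: A is ranked higher on 2+1 = 3 ballots, B on 4. B wins 4–3.
A vs D: A preferred on 1+2 = 3 ballots; D wins 4–3.
A vs F: A preferred on 2+1 = 3 ballots; F wins 4–3.
A vs G: A is ranked higher on 1+2 = 3 ballots, G on 4. G wins 4–3.
B vs D: 1+2 = 3 for B, 4 for D — D by 4–3.
B vs F: B is ranked higher on 2+1+2 = 5 ballots, F on 2. B wins 5–2.
B vs G: 1+2 = 3 for B, 4 for G — G by 4–3.
D vs F: 2+1 = 3 for D, 4 for F — F by 4–3.
D vs G: D is ranked higher on 1+2 = 3 ballots, G on 4. G wins 4–3.
F vs G: 4 to 3, F.
Each alternative drops at least one matchup (A loses to B; B loses to D; D loses to F; F loses to B; G loses to F); the cycle B beats F beats D beats B rules out a Condorcet winner.

none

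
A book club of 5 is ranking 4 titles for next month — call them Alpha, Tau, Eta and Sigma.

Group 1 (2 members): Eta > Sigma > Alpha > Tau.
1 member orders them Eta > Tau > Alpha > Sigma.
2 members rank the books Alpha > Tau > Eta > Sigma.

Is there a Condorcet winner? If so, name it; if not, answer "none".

Eta

Head-to-head results (5 members):
Alpha vs Tau: Alpha preferred on 2+2 = 4 ballots; Alpha wins 4–1.
Alpha–Eta: Eta 3–2.
Alpha vs Sigma: Alpha, 3–2.
Tau–Eta: Eta 3–2.
Tau vs Sigma: 3 to 2, Tau.
Eta vs Sigma: Eta, 5–0.
Eta wins every pairwise contest, so Eta is the Condorcet winner.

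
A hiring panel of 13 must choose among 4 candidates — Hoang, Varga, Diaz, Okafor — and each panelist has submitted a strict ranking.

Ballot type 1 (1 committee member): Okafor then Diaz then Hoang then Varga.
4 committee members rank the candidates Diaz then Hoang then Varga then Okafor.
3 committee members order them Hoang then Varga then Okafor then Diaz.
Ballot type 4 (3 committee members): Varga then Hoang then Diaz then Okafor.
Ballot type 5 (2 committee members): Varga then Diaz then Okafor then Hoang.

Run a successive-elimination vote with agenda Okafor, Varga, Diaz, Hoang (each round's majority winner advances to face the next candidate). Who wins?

Hoang

Round 1: Okafor vs Varga — 1–12, Varga advances.
Round 2: Varga vs Diaz — 8–5, Varga advances.
Round 3: Varga vs Hoang — 5–8, Hoang advances.
Hoang survives the agenda.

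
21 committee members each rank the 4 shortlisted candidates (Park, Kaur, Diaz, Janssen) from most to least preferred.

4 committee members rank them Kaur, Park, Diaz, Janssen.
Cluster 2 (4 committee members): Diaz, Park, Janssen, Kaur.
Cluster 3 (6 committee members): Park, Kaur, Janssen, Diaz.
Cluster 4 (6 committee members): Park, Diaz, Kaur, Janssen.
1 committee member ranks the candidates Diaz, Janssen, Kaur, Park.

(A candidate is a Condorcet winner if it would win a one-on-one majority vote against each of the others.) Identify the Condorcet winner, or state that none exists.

Check each pair by majority over 21 ballots:
Park–Kaur: Park 16–5.
Park vs Diaz: Park wins 16–5.
Park–Janssen: Park 20–1.
Kaur–Diaz: Diaz 11–10.
Kaur–Janssen: Kaur 16–5.
Diaz vs Janssen: Diaz, 15–6.
Only Park has no losses; Park is the Condorcet winner.

Park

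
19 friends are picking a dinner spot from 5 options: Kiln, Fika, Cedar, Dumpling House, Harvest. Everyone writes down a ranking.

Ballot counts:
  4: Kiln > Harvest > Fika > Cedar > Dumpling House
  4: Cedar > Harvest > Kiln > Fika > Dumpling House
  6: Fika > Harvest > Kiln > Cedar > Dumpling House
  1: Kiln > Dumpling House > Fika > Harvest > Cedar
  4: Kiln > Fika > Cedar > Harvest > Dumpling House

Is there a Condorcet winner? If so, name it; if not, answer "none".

none

Pairwise majorities:
Kiln vs Fika: 4+4+1+4 = 13 for Kiln, 6 for Fika — Kiln by 13–6.
Kiln vs Cedar: Kiln preferred on 4+6+1+4 = 15 ballots; Kiln wins 15–4.
Kiln vs Dumpling House: 19 to 0, Kiln.
Kiln vs Harvest: 4+1+4 = 9 for Kiln, 10 for Harvest — Harvest by 10–9.
Fika vs Cedar: 4+6+1+4 = 15 for Fika, 4 for Cedar — Fika by 15–4.
Fika vs Dumpling House: Fika preferred on 4+4+6+4 = 18 ballots; Fika wins 18–1.
Fika vs Harvest: 6+1+4 = 11 for Fika, 8 for Harvest — Fika by 11–8.
Cedar vs Dumpling House: 4+4+6+4 = 18 for Cedar, 1 for Dumpling House — Cedar by 18–1.
Cedar vs Harvest: Cedar preferred on 4+4 = 8 ballots; Harvest wins 11–8.
Dumpling House vs Harvest: 1 to 18, Harvest.
Each restaurant drops at least one matchup (Kiln loses to Harvest; Fika loses to Kiln; Cedar loses to Kiln; Dumpling House loses to Kiln; Harvest loses to Fika); the cycle Kiln beats Fika beats Harvest beats Kiln rules out a Condorcet winner.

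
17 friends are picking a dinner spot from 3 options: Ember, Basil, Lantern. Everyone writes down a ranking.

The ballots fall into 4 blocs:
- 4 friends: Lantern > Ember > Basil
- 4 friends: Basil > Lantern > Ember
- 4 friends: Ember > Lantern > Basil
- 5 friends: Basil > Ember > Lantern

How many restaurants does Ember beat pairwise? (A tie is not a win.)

1

Ember against each rival (17 friends):
Ember–Basil: Basil 9–8.
Ember vs Lantern: 9 to 8, Ember.
Ember beats Lantern; loses to Basil — 1 pairwise win.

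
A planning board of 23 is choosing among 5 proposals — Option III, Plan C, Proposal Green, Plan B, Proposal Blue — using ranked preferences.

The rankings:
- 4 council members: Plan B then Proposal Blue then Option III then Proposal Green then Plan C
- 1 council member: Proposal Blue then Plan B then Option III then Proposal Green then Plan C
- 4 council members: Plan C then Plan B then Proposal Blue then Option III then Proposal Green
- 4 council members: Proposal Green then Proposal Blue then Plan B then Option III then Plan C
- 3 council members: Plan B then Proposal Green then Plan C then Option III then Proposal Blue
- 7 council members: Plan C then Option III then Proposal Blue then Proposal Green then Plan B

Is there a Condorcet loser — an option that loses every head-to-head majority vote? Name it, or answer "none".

none

Head-to-head results (23 council members):
Option III–Plan C: Plan C 14–9.
Option III vs Proposal Green: Option III is ranked higher on 4+1+4+7 = 16 ballots, Proposal Green on 7. Option III wins 16–7.
Option III vs Plan B: Option III is ranked higher on 7 ballots, Plan B on 16. Plan B wins 16–7.
Option III vs Proposal Blue: Proposal Blue wins 13–10.
Plan C vs Proposal Green: 4+7 = 11 for Plan C, 12 for Proposal Green — Proposal Green by 12–11.
Plan C vs Plan B: 4+7 = 11 for Plan C, 12 for Plan B — Plan B by 12–11.
Plan C vs Proposal Blue: Plan C is ranked higher on 4+3+7 = 14 ballots, Proposal Blue on 9. Plan C wins 14–9.
Proposal Green vs Plan B: Plan B wins 12–11.
Proposal Green vs Proposal Blue: Proposal Green is ranked higher on 4+3 = 7 ballots, Proposal Blue on 16. Proposal Blue wins 16–7.
Plan B vs Proposal Blue: Proposal Blue, 12–11.
Each option has at least one pairwise win (Option III beats Proposal Green; Plan C beats Option III; Proposal Green beats Plan C; Plan B beats Option III; Proposal Blue beats Option III) — no Condorcet loser.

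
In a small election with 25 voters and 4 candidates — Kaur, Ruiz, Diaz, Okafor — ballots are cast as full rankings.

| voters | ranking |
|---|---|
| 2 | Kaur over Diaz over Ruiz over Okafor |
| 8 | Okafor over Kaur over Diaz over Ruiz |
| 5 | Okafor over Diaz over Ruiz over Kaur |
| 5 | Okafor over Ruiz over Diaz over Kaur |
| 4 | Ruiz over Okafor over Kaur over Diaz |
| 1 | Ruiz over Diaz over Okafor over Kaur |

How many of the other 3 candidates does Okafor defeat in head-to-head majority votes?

Okafor against each rival (25 voters):
Okafor–Kaur: Okafor 23–2.
Okafor vs Ruiz: 8+5+5 = 18 for Okafor, 7 for Ruiz — Okafor by 18–7.
Okafor vs Diaz: Okafor, 22–3.
Okafor beats Kaur, Ruiz, Diaz — 3 pairwise wins.

3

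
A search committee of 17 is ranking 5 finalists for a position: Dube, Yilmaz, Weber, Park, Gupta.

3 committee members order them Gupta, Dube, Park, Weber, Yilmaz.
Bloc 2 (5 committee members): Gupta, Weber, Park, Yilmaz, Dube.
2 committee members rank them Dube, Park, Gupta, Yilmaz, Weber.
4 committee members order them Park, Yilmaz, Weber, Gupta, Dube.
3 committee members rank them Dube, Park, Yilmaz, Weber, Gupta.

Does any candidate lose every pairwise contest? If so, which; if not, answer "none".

Head-to-head results (17 committee members):
Dube vs Yilmaz: Dube preferred on 3+2+3 = 8 ballots; Yilmaz wins 9–8.
Dube vs Weber: 8 to 9, Weber.
Dube vs Park: Park, 9–8.
Dube vs Gupta: Dube preferred on 2+3 = 5 ballots; Gupta wins 12–5.
Yilmaz vs Weber: 2+4+3 = 9 for Yilmaz, 8 for Weber — Yilmaz by 9–8.
Yilmaz–Park: Park 17–0.
Yilmaz–Gupta: Gupta 10–7.
Weber vs Park: Park wins 12–5.
Weber vs Gupta: Gupta wins 10–7.
Park vs Gupta: 2+4+3 = 9 for Park, 8 for Gupta — Park by 9–8.
Only Dube has no wins; Dube is the Condorcet loser.

Dube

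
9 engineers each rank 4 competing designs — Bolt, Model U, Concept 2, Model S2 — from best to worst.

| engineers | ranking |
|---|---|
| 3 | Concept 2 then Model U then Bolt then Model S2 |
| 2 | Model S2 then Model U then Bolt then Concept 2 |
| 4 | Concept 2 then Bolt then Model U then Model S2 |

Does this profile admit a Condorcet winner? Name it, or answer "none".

Concept 2

Check each pair by majority over 9 ballots:
Bolt–Model U: Model U 5–4.
Bolt vs Concept 2: Concept 2 wins 7–2.
Bolt vs Model S2: Bolt, 7–2.
Model U vs Concept 2: Concept 2, 7–2.
Model U–Model S2: Model U 7–2.
Concept 2 vs Model S2: Concept 2 wins 7–2.
Concept 2 beats each of Bolt, Model U, Model S2 — Concept 2 is the Condorcet winner.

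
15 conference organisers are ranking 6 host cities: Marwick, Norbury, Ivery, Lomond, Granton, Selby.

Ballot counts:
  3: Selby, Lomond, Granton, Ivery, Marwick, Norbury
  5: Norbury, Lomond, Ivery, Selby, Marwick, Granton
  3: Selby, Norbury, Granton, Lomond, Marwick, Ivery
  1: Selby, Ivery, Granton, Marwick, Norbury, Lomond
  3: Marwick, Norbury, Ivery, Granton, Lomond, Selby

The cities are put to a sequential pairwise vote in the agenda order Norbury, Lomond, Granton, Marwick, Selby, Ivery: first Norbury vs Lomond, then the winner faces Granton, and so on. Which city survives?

Round 1: Norbury vs Lomond — 12–3, Norbury advances.
Round 2: Norbury vs Granton — 11–4, Norbury advances.
Round 3: Norbury vs Marwick — 8–7, Norbury advances.
Round 4: Norbury vs Selby — 8–7, Norbury advances.
Round 5: Norbury vs Ivery — 11–4, Norbury advances.
The agenda winner is Norbury.

Norbury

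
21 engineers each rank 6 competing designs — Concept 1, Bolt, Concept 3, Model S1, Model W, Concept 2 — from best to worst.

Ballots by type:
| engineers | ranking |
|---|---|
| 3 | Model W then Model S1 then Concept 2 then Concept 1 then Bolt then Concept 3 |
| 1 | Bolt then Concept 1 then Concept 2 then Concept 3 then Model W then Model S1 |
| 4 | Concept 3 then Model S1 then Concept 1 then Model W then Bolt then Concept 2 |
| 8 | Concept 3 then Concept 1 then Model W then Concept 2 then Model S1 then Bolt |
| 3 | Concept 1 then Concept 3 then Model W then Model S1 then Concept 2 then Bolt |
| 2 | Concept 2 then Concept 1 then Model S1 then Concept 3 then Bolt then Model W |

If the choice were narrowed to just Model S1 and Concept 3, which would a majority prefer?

Ballots ranking Model S1 above Concept 3: 3 + 2 = 5.
Ballots ranking Concept 3 above Model S1: 21 − 5 = 16.
Concept 3 wins the head-to-head 16–5.

Concept 3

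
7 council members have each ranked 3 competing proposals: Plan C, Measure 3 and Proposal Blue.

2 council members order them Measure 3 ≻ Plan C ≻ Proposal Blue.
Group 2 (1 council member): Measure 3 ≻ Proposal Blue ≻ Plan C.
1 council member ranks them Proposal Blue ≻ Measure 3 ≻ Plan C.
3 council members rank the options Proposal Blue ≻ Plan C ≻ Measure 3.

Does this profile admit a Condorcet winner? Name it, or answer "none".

Proposal Blue

Head-to-head results (7 council members):
Plan C vs Measure 3: Plan C preferred on 3 ballots; Measure 3 wins 4–3.
Plan C vs Proposal Blue: 2 for Plan C, 5 for Proposal Blue — Proposal Blue by 5–2.
Measure 3 vs Proposal Blue: Proposal Blue wins 4–3.
Proposal Blue defeats every rival head-to-head and is the Condorcet winner.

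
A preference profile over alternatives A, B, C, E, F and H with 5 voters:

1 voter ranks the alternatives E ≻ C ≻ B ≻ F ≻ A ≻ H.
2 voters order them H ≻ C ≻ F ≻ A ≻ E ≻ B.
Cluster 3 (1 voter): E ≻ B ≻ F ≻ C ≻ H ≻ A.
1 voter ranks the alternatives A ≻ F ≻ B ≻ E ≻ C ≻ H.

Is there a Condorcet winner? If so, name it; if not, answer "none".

none

Pairwise majorities:
A vs B: A preferred on 2+1 = 3 ballots; A wins 3–2.
A vs C: A preferred on 1 ballot; C wins 4–1.
A vs E: 2+1 = 3 for A, 2 for E — A by 3–2.
A vs F: 1 to 4, F.
A vs H: A preferred on 1+1 = 2 ballots; H wins 3–2.
B vs C: 2 to 3, C.
B vs E: 1 for B, 4 for E — E by 4–1.
B vs F: B preferred on 1+1 = 2 ballots; F wins 3–2.
B vs H: 3 to 2, B.
C vs E: C is ranked higher on 2 ballots, E on 3. E wins 3–2.
C vs F: 1+2 = 3 for C, 2 for F — C by 3–2.
C vs H: 3 to 2, C.
E vs F: E preferred on 1+1 = 2 ballots; F wins 3–2.
E vs H: 1+1+1 = 3 for E, 2 for H — E by 3–2.
F vs H: F preferred on 1+1+1 = 3 ballots; F wins 3–2.
Each alternative drops at least one matchup (A loses to C; B loses to A; C loses to E; E loses to A; F loses to C; H loses to B); the cycle A > B > H > A rules out a Condorcet winner.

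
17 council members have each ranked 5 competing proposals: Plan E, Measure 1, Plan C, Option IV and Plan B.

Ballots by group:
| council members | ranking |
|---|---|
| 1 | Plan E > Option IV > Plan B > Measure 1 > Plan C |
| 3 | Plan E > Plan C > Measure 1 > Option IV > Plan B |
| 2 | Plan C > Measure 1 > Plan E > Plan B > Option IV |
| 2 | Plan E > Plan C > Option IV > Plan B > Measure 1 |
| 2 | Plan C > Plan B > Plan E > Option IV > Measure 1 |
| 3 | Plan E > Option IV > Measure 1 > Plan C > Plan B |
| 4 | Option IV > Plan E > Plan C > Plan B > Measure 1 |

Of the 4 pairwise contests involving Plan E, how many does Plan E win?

4

Plan E against each rival (17 council members):
Plan E vs Measure 1: Plan E, 15–2.
Plan E vs Plan C: Plan E is ranked higher on 1+3+2+3+4 = 13 ballots, Plan C on 4. Plan E wins 13–4.
Plan E vs Option IV: Plan E, 13–4.
Plan E vs Plan B: Plan E is ranked higher on 1+3+2+2+3+4 = 15 ballots, Plan B on 2. Plan E wins 15–2.
Plan E beats Measure 1, Plan C, Option IV, Plan B — 4 pairwise wins.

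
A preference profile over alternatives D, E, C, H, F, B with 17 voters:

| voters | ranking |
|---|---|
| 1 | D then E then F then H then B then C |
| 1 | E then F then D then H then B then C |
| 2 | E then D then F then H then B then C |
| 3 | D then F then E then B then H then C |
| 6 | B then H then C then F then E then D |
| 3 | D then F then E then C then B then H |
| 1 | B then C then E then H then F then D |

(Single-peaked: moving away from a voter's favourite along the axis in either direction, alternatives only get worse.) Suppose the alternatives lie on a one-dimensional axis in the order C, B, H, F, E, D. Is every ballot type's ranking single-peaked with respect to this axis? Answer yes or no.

Axis positions: C=1, B=2, H=3, F=4, E=5, D=6.
Ballot type 1 (peak D at position 6): ranking walks positions 6-5-4-3-2-1, expanding outward from the peak — single-peaked.
Ballot type 2 (peak E at position 5): ranking walks positions 5-4-6-3-2-1, expanding outward from the peak — single-peaked.
Ballot type 3 (peak E at position 5): ranking walks positions 5-6-4-3-2-1, expanding outward from the peak — single-peaked.
Ballot type 4: ranking walks positions 6-4-5-2-3-1; F is ranked above E even though E lies between F and the peak D on the axis — preferences dip and rise again. Not single-peaked.
Ballot type 5 (peak B at position 2): ranking walks positions 2-3-1-4-5-6, expanding outward from the peak — single-peaked.
Ballot type 6: ranking walks positions 6-4-5-1-2-3; F is ranked above E even though E lies between F and the peak D on the axis — preferences dip and rise again. Not single-peaked.
Ballot type 7: ranking walks positions 2-1-5-3-4-6; E is ranked above H even though H lies between E and the peak B on the axis — preferences dip and rise again. Not single-peaked.
Ballot type 4 violates single-peakedness, so the profile is not single-peaked on this axis.

no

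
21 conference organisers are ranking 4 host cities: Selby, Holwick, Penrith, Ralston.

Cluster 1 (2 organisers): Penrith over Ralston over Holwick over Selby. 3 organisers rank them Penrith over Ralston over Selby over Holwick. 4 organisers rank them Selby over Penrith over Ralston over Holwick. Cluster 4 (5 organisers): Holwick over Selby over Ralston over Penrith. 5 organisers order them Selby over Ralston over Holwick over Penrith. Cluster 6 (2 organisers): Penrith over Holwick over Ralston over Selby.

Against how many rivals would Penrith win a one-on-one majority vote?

2

Penrith against each rival (21 organisers):
Penrith vs Selby: Selby, 14–7.
Penrith vs Holwick: 11 to 10, Penrith.
Penrith vs Ralston: 11 to 10, Penrith.
Penrith beats Holwick, Ralston; loses to Selby — 2 pairwise wins.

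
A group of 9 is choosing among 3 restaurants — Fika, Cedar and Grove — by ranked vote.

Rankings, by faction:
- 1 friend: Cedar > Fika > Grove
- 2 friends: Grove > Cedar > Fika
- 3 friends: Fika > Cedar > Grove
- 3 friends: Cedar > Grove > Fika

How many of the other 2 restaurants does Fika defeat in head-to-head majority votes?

0

Fika against each rival (9 friends):
Fika vs Cedar: Fika is ranked higher on 3 ballots, Cedar on 6. Cedar wins 6–3.
Fika–Grove: Grove 5–4.
Fika beats no one; loses to Cedar, Grove — 0 pairwise wins.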